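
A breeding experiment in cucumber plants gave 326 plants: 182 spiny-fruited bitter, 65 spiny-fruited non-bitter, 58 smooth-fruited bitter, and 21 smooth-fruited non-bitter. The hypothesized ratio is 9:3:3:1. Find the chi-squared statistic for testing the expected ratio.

Expected counts for N = 326 under a 9:3:3:1 ratio (total parts = 16):
  spiny-fruited bitter: 326 × 9/16 = 183.375
  spiny-fruited non-bitter: 326 × 3/16 = 61.125
  smooth-fruited bitter: 326 × 3/16 = 61.125
  smooth-fruited non-bitter: 326 × 1/16 = 20.375
χ² = Σ (O − E)² / E
  spiny-fruited bitter: (182 − 183.375)² / 183.375 = 0.0103
  spiny-fruited non-bitter: (65 − 61.125)² / 61.125 = 0.2457
  smooth-fruited bitter: (58 − 61.125)² / 61.125 = 0.1598
  smooth-fruited non-bitter: (21 − 20.375)² / 20.375 = 0.0192
χ² = 0.0103 + 0.2457 + 0.1598 + 0.0192 = 0.435

0.435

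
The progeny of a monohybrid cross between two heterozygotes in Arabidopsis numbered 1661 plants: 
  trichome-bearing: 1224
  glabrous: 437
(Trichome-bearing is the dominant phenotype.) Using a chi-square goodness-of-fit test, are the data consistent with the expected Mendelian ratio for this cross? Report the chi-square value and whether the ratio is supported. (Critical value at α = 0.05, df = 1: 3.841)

For a monohybrid cross between heterozygotes with complete dominance, the expected phenotypic ratio is 3:1.
Total ratio parts = 4. Expected numbers out of 1661:
  trichome-bearing: 1661 × 3/4 = 1245.75
  glabrous: 1661 × 1/4 = 415.25
χ² = Σ (O − E)² / E
  trichome-bearing: (1224 − 1245.75)² / 1245.75 = 0.3797
  glabrous: (437 − 415.25)² / 415.25 = 1.1392
χ² = 0.3797 + 1.1392 = 1.5189 ≈ 1.519
Degrees of freedom = 2 − 1 = 1; critical value at α = 0.05 is 3.841.
Since 1.519 < 3.841, we fail to reject the null hypothesis — the data are consistent with the 3:1 ratio.

1.519; consistent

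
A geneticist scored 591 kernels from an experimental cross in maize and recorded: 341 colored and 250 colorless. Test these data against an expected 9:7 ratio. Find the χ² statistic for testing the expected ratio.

Under the 9:7 hypothesis (Σ ratio = 16, N = 591):
  colored: 591 × 9/16 = 332.4375
  colorless: 591 × 7/16 = 258.5625
χ² = Σ (O − E)² / E
  colored: (341 − 332.4375)² / 332.4375 = 0.2205
  colorless: (250 − 258.5625)² / 258.5625 = 0.2836
χ² = 0.2205 + 0.2836 = 0.5041 ≈ 0.504

0.504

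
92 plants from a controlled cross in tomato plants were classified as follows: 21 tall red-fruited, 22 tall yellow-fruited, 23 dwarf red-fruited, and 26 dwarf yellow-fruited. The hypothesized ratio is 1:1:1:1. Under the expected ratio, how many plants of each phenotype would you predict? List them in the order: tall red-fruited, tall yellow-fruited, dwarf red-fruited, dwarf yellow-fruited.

Expected counts for N = 92 under a 1:1:1:1 ratio (total parts = 4):
  tall red-fruited: 92 × 1/4 = 23
  tall yellow-fruited: 92 × 1/4 = 23
  dwarf red-fruited: 92 × 1/4 = 23
  dwarf yellow-fruited: 92 × 1/4 = 23

23, 23, 23, 23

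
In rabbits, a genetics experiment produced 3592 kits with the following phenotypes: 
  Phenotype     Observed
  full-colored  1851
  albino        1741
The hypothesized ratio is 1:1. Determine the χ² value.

The 1:1 ratio has 2 parts, so with N = 3592 the expected counts are:
  full-colored: 3592 × 1/2 = 1796
  albino: 3592 × 1/2 = 1796
χ² = Σ (O − E)² / E
  full-colored: (1851 − 1796)² / 1796 = 1.6843
  albino: (1741 − 1796)² / 1796 = 1.6843
χ² = 1.6843 + 1.6843 = 3.3686 ≈ 3.369

3.369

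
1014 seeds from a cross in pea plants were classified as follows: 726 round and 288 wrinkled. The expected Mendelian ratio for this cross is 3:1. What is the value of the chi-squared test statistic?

Expected counts for N = 1014 under a 3:1 ratio (total parts = 4):
  round: 1014 × 3/4 = 760.5
  wrinkled: 1014 × 1/4 = 253.5
χ² = Σ (O − E)² / E
  round: (726 − 760.5)² / 760.5 = 1.5651
  wrinkled: (288 − 253.5)² / 253.5 = 4.6953
χ² = 1.5651 + 4.6953 = 6.2604 ≈ 6.260

6.260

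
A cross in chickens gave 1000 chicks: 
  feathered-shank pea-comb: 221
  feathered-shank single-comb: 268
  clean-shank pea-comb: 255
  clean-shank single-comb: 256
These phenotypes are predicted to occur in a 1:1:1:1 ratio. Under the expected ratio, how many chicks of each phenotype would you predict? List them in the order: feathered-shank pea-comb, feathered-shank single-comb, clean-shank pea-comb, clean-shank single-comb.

250, 250, 250, 250

The 1:1:1:1 ratio has 4 parts, so with N = 1000 the expected counts are:
  feathered-shank pea-comb: 1000 × 1/4 = 250
  feathered-shank single-comb: 1000 × 1/4 = 250
  clean-shank pea-comb: 1000 × 1/4 = 250
  clean-shank single-comb: 1000 × 1/4 = 250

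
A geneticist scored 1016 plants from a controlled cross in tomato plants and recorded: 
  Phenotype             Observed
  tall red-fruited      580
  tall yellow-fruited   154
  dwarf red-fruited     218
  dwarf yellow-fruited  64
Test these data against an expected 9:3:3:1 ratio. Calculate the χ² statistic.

11.094

Total ratio parts = 16. Expected numbers out of 1016:
  tall red-fruited: 1016 × 9/16 = 571.5
  tall yellow-fruited: 1016 × 3/16 = 190.5
  dwarf red-fruited: 1016 × 3/16 = 190.5
  dwarf yellow-fruited: 1016 × 1/16 = 63.5
χ² = Σ (O − E)² / E
  tall red-fruited: (580 − 571.5)² / 571.5 = 0.1264
  tall yellow-fruited: (154 − 190.5)² / 190.5 = 6.9934
  dwarf red-fruited: (218 − 190.5)² / 190.5 = 3.9698
  dwarf yellow-fruited: (64 − 63.5)² / 63.5 = 0.0039
χ² = 0.1264 + 6.9934 + 3.9698 + 0.0039 = 11.0935 ≈ 11.094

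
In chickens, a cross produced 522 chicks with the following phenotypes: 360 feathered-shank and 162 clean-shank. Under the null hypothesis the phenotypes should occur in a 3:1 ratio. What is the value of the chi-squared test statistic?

10.138

The 3:1 ratio has 4 parts, so with N = 522 the expected counts are:
  feathered-shank: 522 × 3/4 = 391.5
  clean-shank: 522 × 1/4 = 130.5
χ² = Σ (O − E)² / E
  feathered-shank: (360 − 391.5)² / 391.5 = 2.5345
  clean-shank: (162 − 130.5)² / 130.5 = 7.6034
χ² = 2.5345 + 7.6034 = 10.1379 ≈ 10.138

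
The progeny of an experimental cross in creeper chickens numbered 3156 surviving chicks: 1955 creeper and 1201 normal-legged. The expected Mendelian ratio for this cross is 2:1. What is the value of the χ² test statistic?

31.655

Expected counts for N = 3156 under a 2:1 ratio (total parts = 3):
  creeper: 3156 × 2/3 = 2104
  normal-legged: 3156 × 1/3 = 1052
χ² = Σ (O − E)² / E
  creeper: (1955 − 2104)² / 2104 = 10.5518
  normal-legged: (1201 − 1052)² / 1052 = 21.1036
χ² = 10.5518 + 21.1036 = 31.6554 ≈ 31.655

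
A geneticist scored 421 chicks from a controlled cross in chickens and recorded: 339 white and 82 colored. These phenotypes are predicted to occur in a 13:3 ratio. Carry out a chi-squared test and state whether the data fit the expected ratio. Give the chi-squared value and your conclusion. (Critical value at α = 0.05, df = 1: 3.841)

0.146; consistent

Expected counts for N = 421 under a 13:3 ratio (total parts = 16):
  white: 421 × 13/16 = 342.0625
  colored: 421 × 3/16 = 78.9375
χ² = Σ (O − E)² / E
  white: (339 − 342.0625)² / 342.0625 = 0.0274
  colored: (82 − 78.9375)² / 78.9375 = 0.1188
χ² = 0.0274 + 0.1188 = 0.1462 ≈ 0.146
Degrees of freedom = 2 − 1 = 1; critical value at α = 0.05 is 3.841.
Since 0.146 < 3.841, we fail to reject the null hypothesis — the data are consistent with the 13:3 ratio.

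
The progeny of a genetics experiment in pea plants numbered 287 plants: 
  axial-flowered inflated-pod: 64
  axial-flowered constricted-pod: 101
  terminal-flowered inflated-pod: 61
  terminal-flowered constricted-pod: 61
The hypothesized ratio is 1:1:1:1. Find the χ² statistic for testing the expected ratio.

Under the 1:1:1:1 hypothesis (Σ ratio = 4, N = 287):
  axial-flowered inflated-pod: 287 × 1/4 = 71.75
  axial-flowered constricted-pod: 287 × 1/4 = 71.75
  terminal-flowered inflated-pod: 287 × 1/4 = 71.75
  terminal-flowered constricted-pod: 287 × 1/4 = 71.75
χ² = Σ (O − E)² / E
  axial-flowered inflated-pod: (64 − 71.75)² / 71.75 = 0.8371
  axial-flowered constricted-pod: (101 − 71.75)² / 71.75 = 11.9242
  terminal-flowered inflated-pod: (61 − 71.75)² / 71.75 = 1.6106
  terminal-flowered constricted-pod: (61 − 71.75)² / 71.75 = 1.6106
χ² = 0.8371 + 11.9242 + 1.6106 + 1.6106 = 15.9825 ≈ 15.983

15.983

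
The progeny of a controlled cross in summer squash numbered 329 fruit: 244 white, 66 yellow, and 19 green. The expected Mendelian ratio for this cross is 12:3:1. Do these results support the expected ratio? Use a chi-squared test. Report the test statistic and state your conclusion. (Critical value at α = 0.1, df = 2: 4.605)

Under the 12:3:1 hypothesis (Σ ratio = 16, N = 329):
  white: 329 × 12/16 = 246.75
  yellow: 329 × 3/16 = 61.6875
  green: 329 × 1/16 = 20.5625
χ² = Σ (O − E)² / E
  white: (244 − 246.75)² / 246.75 = 0.0306
  yellow: (66 − 61.6875)² / 61.6875 = 0.3015
  green: (19 − 20.5625)² / 20.5625 = 0.1187
χ² = 0.0306 + 0.3015 + 0.1187 = 0.4508 ≈ 0.451
Degrees of freedom = 3 − 1 = 2; critical value at α = 0.1 is 4.605.
Since 0.451 < 4.605, we fail to reject the null hypothesis — the data are consistent with the 12:3:1 ratio.

0.451; consistent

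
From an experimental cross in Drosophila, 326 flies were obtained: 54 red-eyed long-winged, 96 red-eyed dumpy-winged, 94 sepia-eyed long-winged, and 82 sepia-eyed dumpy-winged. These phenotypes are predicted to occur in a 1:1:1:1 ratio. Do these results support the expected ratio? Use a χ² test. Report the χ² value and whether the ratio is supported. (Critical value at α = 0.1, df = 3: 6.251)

Total ratio parts = 4. Expected numbers out of 326:
  red-eyed long-winged: 326 × 1/4 = 81.5
  red-eyed dumpy-winged: 326 × 1/4 = 81.5
  sepia-eyed long-winged: 326 × 1/4 = 81.5
  sepia-eyed dumpy-winged: 326 × 1/4 = 81.5
χ² = Σ (O − E)² / E
  red-eyed long-winged: (54 − 81.5)² / 81.5 = 9.2791
  red-eyed dumpy-winged: (96 − 81.5)² / 81.5 = 2.5798
  sepia-eyed long-winged: (94 − 81.5)² / 81.5 = 1.9172
  sepia-eyed dumpy-winged: (82 − 81.5)² / 81.5 = 0.0031
χ² = 9.2791 + 2.5798 + 1.9172 + 0.0031 = 13.7792 ≈ 13.779
Degrees of freedom = 4 − 1 = 3; critical value at α = 0.1 is 6.251.
Since 13.779 > 6.251, we reject the null hypothesis — the data do not fit the 1:1:1:1 ratio.

13.779; not consistent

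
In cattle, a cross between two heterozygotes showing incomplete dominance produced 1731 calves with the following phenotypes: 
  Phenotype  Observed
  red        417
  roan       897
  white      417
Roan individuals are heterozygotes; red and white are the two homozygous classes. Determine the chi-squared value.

2.293

With incomplete dominance, a heterozygote × heterozygote cross gives a 1:2:1 phenotypic ratio.
Expected counts for N = 1731 under a 1:2:1 ratio (total parts = 4):
  red: 1731 × 1/4 = 432.75
  roan: 1731 × 2/4 = 865.5
  white: 1731 × 1/4 = 432.75
χ² = Σ (O − E)² / E
  red: (417 − 432.75)² / 432.75 = 0.5732
  roan: (897 − 865.5)² / 865.5 = 1.1464
  white: (417 − 432.75)² / 432.75 = 0.5732
χ² = 0.5732 + 1.1464 + 0.5732 = 2.2928 ≈ 2.293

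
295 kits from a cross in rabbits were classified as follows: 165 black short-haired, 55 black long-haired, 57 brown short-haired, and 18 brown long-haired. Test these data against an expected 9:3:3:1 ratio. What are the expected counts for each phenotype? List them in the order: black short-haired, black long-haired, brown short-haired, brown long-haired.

Under the 9:3:3:1 hypothesis (Σ ratio = 16, N = 295):
  black short-haired: 295 × 9/16 = 165.9375
  black long-haired: 295 × 3/16 = 55.3125
  brown short-haired: 295 × 3/16 = 55.3125
  brown long-haired: 295 × 1/16 = 18.4375

165.9375, 55.3125, 55.3125, 18.4375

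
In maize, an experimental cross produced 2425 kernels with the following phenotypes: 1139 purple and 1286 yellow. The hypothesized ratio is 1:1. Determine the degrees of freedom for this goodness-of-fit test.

1

A goodness-of-fit test with 2 phenotype classes has df = 2 − 1 = 1.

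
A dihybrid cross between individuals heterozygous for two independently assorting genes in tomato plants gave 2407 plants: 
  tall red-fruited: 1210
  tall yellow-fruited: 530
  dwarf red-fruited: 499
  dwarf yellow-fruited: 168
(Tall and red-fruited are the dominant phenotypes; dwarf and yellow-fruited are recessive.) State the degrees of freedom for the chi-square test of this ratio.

3

A dihybrid F₂ with independent assortment and complete dominance at both loci gives a 9:3:3:1 phenotypic ratio.
A goodness-of-fit test with 4 phenotype classes has df = 4 − 1 = 3.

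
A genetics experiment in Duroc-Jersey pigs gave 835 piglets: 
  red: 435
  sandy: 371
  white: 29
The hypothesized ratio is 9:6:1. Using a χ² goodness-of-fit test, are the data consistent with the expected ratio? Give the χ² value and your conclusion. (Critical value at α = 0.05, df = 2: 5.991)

23.561; not consistent

Total ratio parts = 16. Expected numbers out of 835:
  red: 835 × 9/16 = 469.6875
  sandy: 835 × 6/16 = 313.125
  white: 835 × 1/16 = 52.1875
χ² = Σ (O − E)² / E
  red: (435 − 469.6875)² / 469.6875 = 2.5618
  sandy: (371 − 313.125)² / 313.125 = 10.6971
  white: (29 − 52.1875)² / 52.1875 = 10.3025
χ² = 2.5618 + 10.6971 + 10.3025 = 23.5614 ≈ 23.561
Degrees of freedom = 3 − 1 = 2; critical value at α = 0.05 is 5.991.
Since 23.561 > 5.991, we reject the null hypothesis — the data do not fit the 9:6:1 ratio.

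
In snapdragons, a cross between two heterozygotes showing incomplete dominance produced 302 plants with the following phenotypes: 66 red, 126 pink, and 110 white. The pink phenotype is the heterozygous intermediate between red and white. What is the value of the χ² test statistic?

With incomplete dominance, a heterozygote × heterozygote cross gives a 1:2:1 phenotypic ratio.
Under the 1:2:1 hypothesis (Σ ratio = 4, N = 302):
  red: 302 × 1/4 = 75.5
  pink: 302 × 2/4 = 151
  white: 302 × 1/4 = 75.5
χ² = Σ (O − E)² / E
  red: (66 − 75.5)² / 75.5 = 1.1954
  pink: (126 − 151)² / 151 = 4.1391
  white: (110 − 75.5)² / 75.5 = 15.7649
χ² = 1.1954 + 4.1391 + 15.7649 = 21.0994 ≈ 21.099

21.099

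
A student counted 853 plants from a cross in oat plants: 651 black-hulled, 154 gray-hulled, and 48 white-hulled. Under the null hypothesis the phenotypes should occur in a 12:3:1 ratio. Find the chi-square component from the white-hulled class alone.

Expected counts for N = 853 under a 12:3:1 ratio (total parts = 16):
  black-hulled: 853 × 12/16 = 639.75
  gray-hulled: 853 × 3/16 = 159.9375
  white-hulled: 853 × 1/16 = 53.3125
Contribution of white-hulled: (48 − 53.3125)² / 53.3125 = 0.5294

0.529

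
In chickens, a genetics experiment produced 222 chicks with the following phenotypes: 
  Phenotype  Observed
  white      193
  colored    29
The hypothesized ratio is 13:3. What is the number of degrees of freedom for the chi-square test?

A goodness-of-fit test with 2 phenotype classes has df = 2 − 1 = 1.

1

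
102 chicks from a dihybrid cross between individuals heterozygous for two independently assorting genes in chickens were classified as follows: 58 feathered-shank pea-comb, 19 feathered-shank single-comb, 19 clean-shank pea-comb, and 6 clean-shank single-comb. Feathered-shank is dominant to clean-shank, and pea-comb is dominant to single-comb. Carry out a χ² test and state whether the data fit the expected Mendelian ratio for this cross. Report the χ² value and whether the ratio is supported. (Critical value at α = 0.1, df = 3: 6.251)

0.031; consistent

A dihybrid F₂ with independent assortment and complete dominance at both loci gives a 9:3:3:1 phenotypic ratio.
Total ratio parts = 16. Expected numbers out of 102:
  feathered-shank pea-comb: 102 × 9/16 = 57.375
  feathered-shank single-comb: 102 × 3/16 = 19.125
  clean-shank pea-comb: 102 × 3/16 = 19.125
  clean-shank single-comb: 102 × 1/16 = 6.375
χ² = Σ (O − E)² / E
  feathered-shank pea-comb: (58 − 57.375)² / 57.375 = 0.0068
  feathered-shank single-comb: (19 − 19.125)² / 19.125 = 0.0008
  clean-shank pea-comb: (19 − 19.125)² / 19.125 = 0.0008
  clean-shank single-comb: (6 − 6.375)² / 6.375 = 0.0221
χ² = 0.0068 + 0.0008 + 0.0008 + 0.0221 = 0.0305 ≈ 0.031
Degrees of freedom = 4 − 1 = 3; critical value at α = 0.1 is 6.251.
Since 0.031 < 6.251, we fail to reject the null hypothesis — the data are consistent with the 9:3:3:1 ratio.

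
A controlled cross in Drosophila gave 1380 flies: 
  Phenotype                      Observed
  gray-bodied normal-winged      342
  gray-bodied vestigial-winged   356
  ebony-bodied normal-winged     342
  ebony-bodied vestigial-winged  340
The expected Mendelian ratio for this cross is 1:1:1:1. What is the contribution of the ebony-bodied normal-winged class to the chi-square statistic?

0.026

Expected counts for N = 1380 under a 1:1:1:1 ratio (total parts = 4):
  gray-bodied normal-winged: 1380 × 1/4 = 345
  gray-bodied vestigial-winged: 1380 × 1/4 = 345
  ebony-bodied normal-winged: 1380 × 1/4 = 345
  ebony-bodied vestigial-winged: 1380 × 1/4 = 345
Contribution of ebony-bodied normal-winged: (342 − 345)² / 345 = 0.0261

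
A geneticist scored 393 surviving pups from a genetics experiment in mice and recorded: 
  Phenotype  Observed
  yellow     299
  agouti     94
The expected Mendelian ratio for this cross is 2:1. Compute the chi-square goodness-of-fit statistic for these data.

The 2:1 ratio has 3 parts, so with N = 393 the expected counts are:
  yellow: 393 × 2/3 = 262
  agouti: 393 × 1/3 = 131
χ² = Σ (O − E)² / E
  yellow: (299 − 262)² / 262 = 5.2252
  agouti: (94 − 131)² / 131 = 10.4504
χ² = 5.2252 + 10.4504 = 15.6756 ≈ 15.676

15.676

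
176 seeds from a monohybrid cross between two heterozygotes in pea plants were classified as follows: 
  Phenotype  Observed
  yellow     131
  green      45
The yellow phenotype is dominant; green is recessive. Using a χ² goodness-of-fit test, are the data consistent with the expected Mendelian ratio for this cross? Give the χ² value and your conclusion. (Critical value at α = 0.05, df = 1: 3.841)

For a monohybrid cross between heterozygotes with complete dominance, the expected phenotypic ratio is 3:1.
Expected counts for N = 176 under a 3:1 ratio (total parts = 4):
  yellow: 176 × 3/4 = 132
  green: 176 × 1/4 = 44
χ² = Σ (O − E)² / E
  yellow: (131 − 132)² / 132 = 0.0076
  green: (45 − 44)² / 44 = 0.0227
χ² = 0.0076 + 0.0227 = 0.0303 ≈ 0.030
Degrees of freedom = 2 − 1 = 1; critical value at α = 0.05 is 3.841.
Since 0.030 < 3.841, we fail to reject the null hypothesis — the data are consistent with the 3:1 ratio.

0.030; consistent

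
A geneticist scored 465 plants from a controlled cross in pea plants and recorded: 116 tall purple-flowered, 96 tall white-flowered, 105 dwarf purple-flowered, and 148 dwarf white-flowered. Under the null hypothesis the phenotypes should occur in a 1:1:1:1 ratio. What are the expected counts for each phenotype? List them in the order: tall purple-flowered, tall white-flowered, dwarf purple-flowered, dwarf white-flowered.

116.25, 116.25, 116.25, 116.25

Total ratio parts = 4. Expected numbers out of 465:
  tall purple-flowered: 465 × 1/4 = 116.25
  tall white-flowered: 465 × 1/4 = 116.25
  dwarf purple-flowered: 465 × 1/4 = 116.25
  dwarf white-flowered: 465 × 1/4 = 116.25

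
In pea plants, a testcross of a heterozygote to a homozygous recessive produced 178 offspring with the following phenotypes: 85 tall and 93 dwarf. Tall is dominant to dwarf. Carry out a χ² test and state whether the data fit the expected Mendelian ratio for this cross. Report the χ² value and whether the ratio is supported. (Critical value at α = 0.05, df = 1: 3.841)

A testcross of a heterozygote (Aa × aa) gives a 1:1 phenotypic ratio.
Total ratio parts = 2. Expected numbers out of 178:
  tall: 178 × 1/2 = 89
  dwarf: 178 × 1/2 = 89
χ² = Σ (O − E)² / E
  tall: (85 − 89)² / 89 = 0.1798
  dwarf: (93 − 89)² / 89 = 0.1798
χ² = 0.1798 + 0.1798 = 0.3596 ≈ 0.360
Degrees of freedom = 2 − 1 = 1; critical value at α = 0.05 is 3.841.
Since 0.360 < 3.841, we fail to reject the null hypothesis — the data are consistent with the 1:1 ratio.

0.360; consistent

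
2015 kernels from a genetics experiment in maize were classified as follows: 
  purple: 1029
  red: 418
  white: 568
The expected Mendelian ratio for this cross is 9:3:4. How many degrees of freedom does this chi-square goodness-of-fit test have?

A goodness-of-fit test with 3 phenotype classes has df = 3 − 1 = 2.

2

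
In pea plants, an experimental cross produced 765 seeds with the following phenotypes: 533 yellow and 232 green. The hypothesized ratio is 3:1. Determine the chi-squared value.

The 3:1 ratio has 4 parts, so with N = 765 the expected counts are:
  yellow: 765 × 3/4 = 573.75
  green: 765 × 1/4 = 191.25
χ² = Σ (O − E)² / E
  yellow: (533 − 573.75)² / 573.75 = 2.8942
  green: (232 − 191.25)² / 191.25 = 8.6827
χ² = 2.8942 + 8.6827 = 11.5769 ≈ 11.577

11.577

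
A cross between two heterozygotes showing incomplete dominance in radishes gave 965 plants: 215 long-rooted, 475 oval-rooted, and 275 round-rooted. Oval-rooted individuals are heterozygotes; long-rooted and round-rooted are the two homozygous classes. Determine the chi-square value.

7.694

With incomplete dominance, a heterozygote × heterozygote cross gives a 1:2:1 phenotypic ratio.
Total ratio parts = 4. Expected numbers out of 965:
  long-rooted: 965 × 1/4 = 241.25
  oval-rooted: 965 × 2/4 = 482.5
  round-rooted: 965 × 1/4 = 241.25
χ² = Σ (O − E)² / E
  long-rooted: (215 − 241.25)² / 241.25 = 2.8562
  oval-rooted: (475 − 482.5)² / 482.5 = 0.1166
  round-rooted: (275 − 241.25)² / 241.25 = 4.7215
χ² = 2.8562 + 0.1166 + 4.7215 = 7.6943 ≈ 7.694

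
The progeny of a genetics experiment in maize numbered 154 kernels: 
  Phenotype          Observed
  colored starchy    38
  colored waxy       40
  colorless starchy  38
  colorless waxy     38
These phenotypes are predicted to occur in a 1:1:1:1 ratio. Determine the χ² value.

Total ratio parts = 4. Expected numbers out of 154:
  colored starchy: 154 × 1/4 = 38.5
  colored waxy: 154 × 1/4 = 38.5
  colorless starchy: 154 × 1/4 = 38.5
  colorless waxy: 154 × 1/4 = 38.5
χ² = Σ (O − E)² / E
  colored starchy: (38 − 38.5)² / 38.5 = 0.0065
  colored waxy: (40 − 38.5)² / 38.5 = 0.0584
  colorless starchy: (38 − 38.5)² / 38.5 = 0.0065
  colorless waxy: (38 − 38.5)² / 38.5 = 0.0065
χ² = 0.0065 + 0.0584 + 0.0065 + 0.0065 = 0.0779 ≈ 0.078

0.078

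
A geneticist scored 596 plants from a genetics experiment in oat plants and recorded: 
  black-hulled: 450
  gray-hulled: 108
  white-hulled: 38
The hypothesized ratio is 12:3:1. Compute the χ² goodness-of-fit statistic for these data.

0.161

Total ratio parts = 16. Expected numbers out of 596:
  black-hulled: 596 × 12/16 = 447
  gray-hulled: 596 × 3/16 = 111.75
  white-hulled: 596 × 1/16 = 37.25
χ² = Σ (O − E)² / E
  black-hulled: (450 − 447)² / 447 = 0.0201
  gray-hulled: (108 − 111.75)² / 111.75 = 0.1258
  white-hulled: (38 − 37.25)² / 37.25 = 0.0151
χ² = 0.0201 + 0.1258 + 0.0151 = 0.161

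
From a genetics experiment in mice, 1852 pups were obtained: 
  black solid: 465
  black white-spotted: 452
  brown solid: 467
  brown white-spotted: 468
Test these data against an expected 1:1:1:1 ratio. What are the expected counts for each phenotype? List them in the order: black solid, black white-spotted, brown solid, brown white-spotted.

463, 463, 463, 463

Total ratio parts = 4. Expected numbers out of 1852:
  black solid: 1852 × 1/4 = 463
  black white-spotted: 1852 × 1/4 = 463
  brown solid: 1852 × 1/4 = 463
  brown white-spotted: 1852 × 1/4 = 463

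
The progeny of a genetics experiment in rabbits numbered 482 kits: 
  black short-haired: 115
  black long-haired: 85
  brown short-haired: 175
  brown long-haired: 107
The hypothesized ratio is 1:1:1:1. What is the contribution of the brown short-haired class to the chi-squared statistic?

24.649

Expected counts for N = 482 under a 1:1:1:1 ratio (total parts = 4):
  black short-haired: 482 × 1/4 = 120.5
  black long-haired: 482 × 1/4 = 120.5
  brown short-haired: 482 × 1/4 = 120.5
  brown long-haired: 482 × 1/4 = 120.5
Contribution of brown short-haired: (175 − 120.5)² / 120.5 = 24.6494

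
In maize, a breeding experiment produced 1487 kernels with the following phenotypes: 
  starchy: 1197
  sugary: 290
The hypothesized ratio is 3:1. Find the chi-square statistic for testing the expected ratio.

23.970

Expected counts for N = 1487 under a 3:1 ratio (total parts = 4):
  starchy: 1487 × 3/4 = 1115.25
  sugary: 1487 × 1/4 = 371.75
χ² = Σ (O − E)² / E
  starchy: (1197 − 1115.25)² / 1115.25 = 5.9924
  sugary: (290 − 371.75)² / 371.75 = 17.9773
χ² = 5.9924 + 17.9773 = 23.9697 ≈ 23.970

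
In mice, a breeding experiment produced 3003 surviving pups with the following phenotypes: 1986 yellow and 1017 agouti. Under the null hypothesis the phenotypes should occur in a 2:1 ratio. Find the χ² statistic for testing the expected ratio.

The 2:1 ratio has 3 parts, so with N = 3003 the expected counts are:
  yellow: 3003 × 2/3 = 2002
  agouti: 3003 × 1/3 = 1001
χ² = Σ (O − E)² / E
  yellow: (1986 − 2002)² / 2002 = 0.1279
  agouti: (1017 − 1001)² / 1001 = 0.2557
χ² = 0.1279 + 0.2557 = 0.3836 ≈ 0.384

0.384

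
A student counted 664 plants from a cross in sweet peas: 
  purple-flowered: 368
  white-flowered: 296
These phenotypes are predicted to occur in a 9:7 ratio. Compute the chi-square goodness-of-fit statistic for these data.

0.185

Total ratio parts = 16. Expected numbers out of 664:
  purple-flowered: 664 × 9/16 = 373.5
  white-flowered: 664 × 7/16 = 290.5
χ² = Σ (O − E)² / E
  purple-flowered: (368 − 373.5)² / 373.5 = 0.0810
  white-flowered: (296 − 290.5)² / 290.5 = 0.1041
χ² = 0.0810 + 0.1041 = 0.1851 ≈ 0.185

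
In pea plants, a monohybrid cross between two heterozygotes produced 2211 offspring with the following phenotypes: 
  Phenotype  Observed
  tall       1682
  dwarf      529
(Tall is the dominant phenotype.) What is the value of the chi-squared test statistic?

1.361

For a monohybrid cross between heterozygotes with complete dominance, the expected phenotypic ratio is 3:1.
Expected counts for N = 2211 under a 3:1 ratio (total parts = 4):
  tall: 2211 × 3/4 = 1658.25
  dwarf: 2211 × 1/4 = 552.75
χ² = Σ (O − E)² / E
  tall: (1682 − 1658.25)² / 1658.25 = 0.3402
  dwarf: (529 − 552.75)² / 552.75 = 1.0205
χ² = 0.3402 + 1.0205 = 1.3607 ≈ 1.361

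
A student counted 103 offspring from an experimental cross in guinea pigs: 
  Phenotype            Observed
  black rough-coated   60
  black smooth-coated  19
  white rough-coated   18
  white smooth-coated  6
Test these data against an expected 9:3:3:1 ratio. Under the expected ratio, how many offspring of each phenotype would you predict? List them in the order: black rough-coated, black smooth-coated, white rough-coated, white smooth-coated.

57.9375, 19.3125, 19.3125, 6.4375

The 9:3:3:1 ratio has 16 parts, so with N = 103 the expected counts are:
  black rough-coated: 103 × 9/16 = 57.9375
  black smooth-coated: 103 × 3/16 = 19.3125
  white rough-coated: 103 × 3/16 = 19.3125
  white smooth-coated: 103 × 1/16 = 6.4375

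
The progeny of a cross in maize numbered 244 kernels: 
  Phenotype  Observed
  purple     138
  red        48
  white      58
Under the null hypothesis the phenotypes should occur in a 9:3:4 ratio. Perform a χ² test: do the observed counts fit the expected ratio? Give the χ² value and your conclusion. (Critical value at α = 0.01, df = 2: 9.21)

0.262; consistent

Expected counts for N = 244 under a 9:3:4 ratio (total parts = 16):
  purple: 244 × 9/16 = 137.25
  red: 244 × 3/16 = 45.75
  white: 244 × 4/16 = 61
χ² = Σ (O − E)² / E
  purple: (138 − 137.25)² / 137.25 = 0.0041
  red: (48 − 45.75)² / 45.75 = 0.1107
  white: (58 − 61)² / 61 = 0.1475
χ² = 0.0041 + 0.1107 + 0.1475 = 0.2623 ≈ 0.262
Degrees of freedom = 3 − 1 = 2; critical value at α = 0.01 is 9.21.
Since 0.262 < 9.21, we fail to reject the null hypothesis — the data are consistent with the 9:3:4 ratio.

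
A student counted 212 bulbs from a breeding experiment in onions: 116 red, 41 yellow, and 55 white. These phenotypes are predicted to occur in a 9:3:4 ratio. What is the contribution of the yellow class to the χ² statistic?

The 9:3:4 ratio has 16 parts, so with N = 212 the expected counts are:
  red: 212 × 9/16 = 119.25
  yellow: 212 × 3/16 = 39.75
  white: 212 × 4/16 = 53
Contribution of yellow: (41 − 39.75)² / 39.75 = 0.0393

0.039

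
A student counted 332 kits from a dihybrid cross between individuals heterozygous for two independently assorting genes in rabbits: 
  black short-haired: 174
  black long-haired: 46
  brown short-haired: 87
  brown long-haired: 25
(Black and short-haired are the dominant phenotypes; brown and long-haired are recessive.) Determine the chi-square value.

15.823

A dihybrid F₂ with independent assortment and complete dominance at both loci gives a 9:3:3:1 phenotypic ratio.
Total ratio parts = 16. Expected numbers out of 332:
  black short-haired: 332 × 9/16 = 186.75
  black long-haired: 332 × 3/16 = 62.25
  brown short-haired: 332 × 3/16 = 62.25
  brown long-haired: 332 × 1/16 = 20.75
χ² = Σ (O − E)² / E
  black short-haired: (174 − 186.75)² / 186.75 = 0.8705
  black long-haired: (46 − 62.25)² / 62.25 = 4.2420
  brown short-haired: (87 − 62.25)² / 62.25 = 9.8404
  brown long-haired: (25 − 20.75)² / 20.75 = 0.8705
χ² = 0.8705 + 4.2420 + 9.8404 + 0.8705 = 15.8234 ≈ 15.823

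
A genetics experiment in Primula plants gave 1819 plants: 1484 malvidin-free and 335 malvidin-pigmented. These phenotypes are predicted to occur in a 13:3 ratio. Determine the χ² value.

Expected counts for N = 1819 under a 13:3 ratio (total parts = 16):
  malvidin-free: 1819 × 13/16 = 1477.9375
  malvidin-pigmented: 1819 × 3/16 = 341.0625
χ² = Σ (O − E)² / E
  malvidin-free: (1484 − 1477.9375)² / 1477.9375 = 0.0249
  malvidin-pigmented: (335 − 341.0625)² / 341.0625 = 0.1078
χ² = 0.0249 + 0.1078 = 0.1327 ≈ 0.133

0.133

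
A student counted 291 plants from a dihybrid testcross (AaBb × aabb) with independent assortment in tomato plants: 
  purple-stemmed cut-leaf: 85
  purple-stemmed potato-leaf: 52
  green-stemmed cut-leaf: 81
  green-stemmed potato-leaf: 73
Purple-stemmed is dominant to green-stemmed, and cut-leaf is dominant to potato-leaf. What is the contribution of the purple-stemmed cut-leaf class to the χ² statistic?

2.063

A dihybrid testcross with independent assortment gives a 1:1:1:1 ratio.
The 1:1:1:1 ratio has 4 parts, so with N = 291 the expected counts are:
  purple-stemmed cut-leaf: 291 × 1/4 = 72.75
  purple-stemmed potato-leaf: 291 × 1/4 = 72.75
  green-stemmed cut-leaf: 291 × 1/4 = 72.75
  green-stemmed potato-leaf: 291 × 1/4 = 72.75
Contribution of purple-stemmed cut-leaf: (85 − 72.75)² / 72.75 = 2.0627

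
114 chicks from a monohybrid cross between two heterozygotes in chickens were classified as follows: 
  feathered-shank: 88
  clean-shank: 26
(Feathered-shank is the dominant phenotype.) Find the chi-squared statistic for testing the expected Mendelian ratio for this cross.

For a monohybrid cross between heterozygotes with complete dominance, the expected phenotypic ratio is 3:1.
Under the 3:1 hypothesis (Σ ratio = 4, N = 114):
  feathered-shank: 114 × 3/4 = 85.5
  clean-shank: 114 × 1/4 = 28.5
χ² = Σ (O − E)² / E
  feathered-shank: (88 − 85.5)² / 85.5 = 0.0731
  clean-shank: (26 − 28.5)² / 28.5 = 0.2193
χ² = 0.0731 + 0.2193 = 0.2924 ≈ 0.292

0.292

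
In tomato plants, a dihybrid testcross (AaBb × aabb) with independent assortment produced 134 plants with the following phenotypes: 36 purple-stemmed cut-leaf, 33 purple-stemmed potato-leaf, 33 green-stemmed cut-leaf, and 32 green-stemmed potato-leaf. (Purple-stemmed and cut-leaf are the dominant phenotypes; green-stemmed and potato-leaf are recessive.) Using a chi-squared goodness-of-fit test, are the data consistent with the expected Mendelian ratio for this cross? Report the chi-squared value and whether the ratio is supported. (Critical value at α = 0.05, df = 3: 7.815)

0.269; consistent

A dihybrid testcross with independent assortment gives a 1:1:1:1 ratio.
The 1:1:1:1 ratio has 4 parts, so with N = 134 the expected counts are:
  purple-stemmed cut-leaf: 134 × 1/4 = 33.5
  purple-stemmed potato-leaf: 134 × 1/4 = 33.5
  green-stemmed cut-leaf: 134 × 1/4 = 33.5
  green-stemmed potato-leaf: 134 × 1/4 = 33.5
χ² = Σ (O − E)² / E
  purple-stemmed cut-leaf: (36 − 33.5)² / 33.5 = 0.1866
  purple-stemmed potato-leaf: (33 − 33.5)² / 33.5 = 0.0075
  green-stemmed cut-leaf: (33 − 33.5)² / 33.5 = 0.0075
  green-stemmed potato-leaf: (32 − 33.5)² / 33.5 = 0.0672
χ² = 0.1866 + 0.0075 + 0.0075 + 0.0672 = 0.2688 ≈ 0.269
Degrees of freedom = 4 − 1 = 3; critical value at α = 0.05 is 7.815.
Since 0.269 < 7.815, we fail to reject the null hypothesis — the data are consistent with the 1:1:1:1 ratio.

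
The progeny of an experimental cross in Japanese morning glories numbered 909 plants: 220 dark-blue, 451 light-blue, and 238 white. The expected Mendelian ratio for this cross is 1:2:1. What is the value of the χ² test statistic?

0.767

Total ratio parts = 4. Expected numbers out of 909:
  dark-blue: 909 × 1/4 = 227.25
  light-blue: 909 × 2/4 = 454.5
  white: 909 × 1/4 = 227.25
χ² = Σ (O − E)² / E
  dark-blue: (220 − 227.25)² / 227.25 = 0.2313
  light-blue: (451 − 454.5)² / 454.5 = 0.0270
  white: (238 − 227.25)² / 227.25 = 0.5085
χ² = 0.2313 + 0.0270 + 0.5085 = 0.7668 ≈ 0.767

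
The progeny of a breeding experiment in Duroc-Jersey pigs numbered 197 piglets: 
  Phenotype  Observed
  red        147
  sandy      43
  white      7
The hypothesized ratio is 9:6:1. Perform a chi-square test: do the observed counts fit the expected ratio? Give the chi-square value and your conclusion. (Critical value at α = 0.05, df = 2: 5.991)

Expected counts for N = 197 under a 9:6:1 ratio (total parts = 16):
  red: 197 × 9/16 = 110.8125
  sandy: 197 × 6/16 = 73.875
  white: 197 × 1/16 = 12.3125
χ² = Σ (O − E)² / E
  red: (147 − 110.8125)² / 110.8125 = 11.8176
  sandy: (43 − 73.875)² / 73.875 = 12.9038
  white: (7 − 12.3125)² / 12.3125 = 2.2922
χ² = 11.8176 + 12.9038 + 2.2922 = 27.0136 ≈ 27.014
Degrees of freedom = 3 − 1 = 2; critical value at α = 0.05 is 5.991.
Since 27.014 > 5.991, we reject the null hypothesis — the data do not fit the 9:6:1 ratio.

27.014; not consistent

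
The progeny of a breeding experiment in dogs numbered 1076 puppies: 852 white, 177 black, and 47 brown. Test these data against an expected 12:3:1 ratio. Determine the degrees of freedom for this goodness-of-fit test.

A goodness-of-fit test with 3 phenotype classes has df = 3 − 1 = 2.

2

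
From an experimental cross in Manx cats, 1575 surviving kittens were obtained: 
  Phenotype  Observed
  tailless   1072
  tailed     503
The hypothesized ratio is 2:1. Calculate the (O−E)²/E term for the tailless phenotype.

Under the 2:1 hypothesis (Σ ratio = 3, N = 1575):
  tailless: 1575 × 2/3 = 1050
  tailed: 1575 × 1/3 = 525
Contribution of tailless: (1072 − 1050)² / 1050 = 0.4610

0.461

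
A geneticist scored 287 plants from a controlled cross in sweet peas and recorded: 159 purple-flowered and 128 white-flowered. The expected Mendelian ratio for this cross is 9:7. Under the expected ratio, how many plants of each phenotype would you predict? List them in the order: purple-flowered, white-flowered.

The 9:7 ratio has 16 parts, so with N = 287 the expected counts are:
  purple-flowered: 287 × 9/16 = 161.4375
  white-flowered: 287 × 7/16 = 125.5625

161.4375, 125.5625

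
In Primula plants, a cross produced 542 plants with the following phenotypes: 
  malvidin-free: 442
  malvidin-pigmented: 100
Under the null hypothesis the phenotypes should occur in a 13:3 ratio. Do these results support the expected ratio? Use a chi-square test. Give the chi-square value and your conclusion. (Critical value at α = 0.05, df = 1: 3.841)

Expected counts for N = 542 under a 13:3 ratio (total parts = 16):
  malvidin-free: 542 × 13/16 = 440.375
  malvidin-pigmented: 542 × 3/16 = 101.625
χ² = Σ (O − E)² / E
  malvidin-free: (442 − 440.375)² / 440.375 = 0.0060
  malvidin-pigmented: (100 − 101.625)² / 101.625 = 0.0260
χ² = 0.0060 + 0.0260 = 0.032
Degrees of freedom = 2 − 1 = 1; critical value at α = 0.05 is 3.841.
Since 0.032 < 3.841, we fail to reject the null hypothesis — the data are consistent with the 13:3 ratio.

0.032; consistent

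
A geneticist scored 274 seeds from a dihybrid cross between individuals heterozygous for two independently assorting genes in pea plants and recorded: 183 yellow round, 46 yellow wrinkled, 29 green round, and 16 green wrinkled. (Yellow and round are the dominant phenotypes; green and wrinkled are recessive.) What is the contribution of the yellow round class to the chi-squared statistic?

5.410

A dihybrid F₂ with independent assortment and complete dominance at both loci gives a 9:3:3:1 phenotypic ratio.
Under the 9:3:3:1 hypothesis (Σ ratio = 16, N = 274):
  yellow round: 274 × 9/16 = 154.125
  yellow wrinkled: 274 × 3/16 = 51.375
  green round: 274 × 3/16 = 51.375
  green wrinkled: 274 × 1/16 = 17.125
Contribution of yellow round: (183 − 154.125)² / 154.125 = 5.4097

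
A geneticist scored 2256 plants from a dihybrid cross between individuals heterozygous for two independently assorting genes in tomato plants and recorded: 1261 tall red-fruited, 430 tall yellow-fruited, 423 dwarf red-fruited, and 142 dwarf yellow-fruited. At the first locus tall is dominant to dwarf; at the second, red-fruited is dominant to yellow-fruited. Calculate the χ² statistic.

0.173

A dihybrid F₂ with independent assortment and complete dominance at both loci gives a 9:3:3:1 phenotypic ratio.
Total ratio parts = 16. Expected numbers out of 2256:
  tall red-fruited: 2256 × 9/16 = 1269
  tall yellow-fruited: 2256 × 3/16 = 423
  dwarf red-fruited: 2256 × 3/16 = 423
  dwarf yellow-fruited: 2256 × 1/16 = 141
χ² = Σ (O − E)² / E
  tall red-fruited: (1261 − 1269)² / 1269 = 0.0504
  tall yellow-fruited: (430 − 423)² / 423 = 0.1158
  dwarf red-fruited: (423 − 423)² / 423 = 0.0000
  dwarf yellow-fruited: (142 − 141)² / 141 = 0.0071
χ² = 0.0504 + 0.1158 + 0.0000 + 0.0071 = 0.1733 ≈ 0.173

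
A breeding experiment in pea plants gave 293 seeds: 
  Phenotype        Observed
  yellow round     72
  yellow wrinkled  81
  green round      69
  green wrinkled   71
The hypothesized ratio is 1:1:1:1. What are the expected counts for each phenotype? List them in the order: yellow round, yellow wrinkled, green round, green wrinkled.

73.25, 73.25, 73.25, 73.25

Total ratio parts = 4. Expected numbers out of 293:
  yellow round: 293 × 1/4 = 73.25
  yellow wrinkled: 293 × 1/4 = 73.25
  green round: 293 × 1/4 = 73.25
  green wrinkled: 293 × 1/4 = 73.25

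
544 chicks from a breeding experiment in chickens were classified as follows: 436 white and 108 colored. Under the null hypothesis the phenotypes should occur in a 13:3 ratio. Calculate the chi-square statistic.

Under the 13:3 hypothesis (Σ ratio = 16, N = 544):
  white: 544 × 13/16 = 442
  colored: 544 × 3/16 = 102
χ² = Σ (O − E)² / E
  white: (436 − 442)² / 442 = 0.0814
  colored: (108 − 102)² / 102 = 0.3529
χ² = 0.0814 + 0.3529 = 0.4343 ≈ 0.434

0.434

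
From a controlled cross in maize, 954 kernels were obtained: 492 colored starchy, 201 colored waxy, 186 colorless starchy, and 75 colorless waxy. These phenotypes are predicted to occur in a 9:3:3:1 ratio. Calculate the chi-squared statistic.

10.696

The 9:3:3:1 ratio has 16 parts, so with N = 954 the expected counts are:
  colored starchy: 954 × 9/16 = 536.625
  colored waxy: 954 × 3/16 = 178.875
  colorless starchy: 954 × 3/16 = 178.875
  colorless waxy: 954 × 1/16 = 59.625
χ² = Σ (O − E)² / E
  colored starchy: (492 − 536.625)² / 536.625 = 3.7110
  colored waxy: (201 − 178.875)² / 178.875 = 2.7366
  colorless starchy: (186 − 178.875)² / 178.875 = 0.2838
  colorless waxy: (75 − 59.625)² / 59.625 = 3.9646
χ² = 3.7110 + 2.7366 + 0.2838 + 3.9646 = 10.696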